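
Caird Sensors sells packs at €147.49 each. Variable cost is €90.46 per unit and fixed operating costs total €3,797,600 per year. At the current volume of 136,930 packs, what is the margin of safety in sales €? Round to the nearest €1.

Unit CM = price − variable cost = €147.49 − €90.46 = €57.03. Break-even units = €3,797,600 ÷ €57.03 = 66,589.51; break-even revenue = 66,589.51 × €147.49 = €9,821,287.46.
Actual sales revenue = 136,930 × €147.49 = €20,195,805.70.
Margin of safety = €20,195,805.70 − €9,821,287.46 = €10,374,518.

€10,374,518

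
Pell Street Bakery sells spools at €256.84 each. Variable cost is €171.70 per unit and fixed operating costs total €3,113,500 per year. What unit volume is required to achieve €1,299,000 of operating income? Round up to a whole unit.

Contribution margin per unit = €256.84 − €171.70 = €85.14.
Need Q such that Q × €85.14 − €3,113,500 = €1,299,000, i.e. Q = €4,412,500 / €85.14 = 51,826.40 → 51,827.

51,827 spools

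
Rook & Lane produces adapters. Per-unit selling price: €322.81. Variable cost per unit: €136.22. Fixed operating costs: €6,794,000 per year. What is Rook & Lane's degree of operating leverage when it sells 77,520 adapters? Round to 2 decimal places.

Contribution at this volume is 77,520 × €186.59 = €14,464,456.80.
Subtracting fixed costs: EBIT = €14,464,456.80 − €6,794,000 = €7,670,456.80.
DOL = contribution ÷ EBIT = €14,464,456.80 ÷ €7,670,456.80 = 1.8857.

1.89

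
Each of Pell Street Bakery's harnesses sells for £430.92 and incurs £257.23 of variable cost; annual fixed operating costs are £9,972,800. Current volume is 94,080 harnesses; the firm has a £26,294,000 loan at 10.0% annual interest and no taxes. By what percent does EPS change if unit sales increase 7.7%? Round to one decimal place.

Total contribution margin = 94,080 × £173.69 = £16,340,755.20.
Operating income = contribution − fixed costs = £16,340,755.20 − £9,972,800 = £6,367,955.20.
Interest = £2,629,400.00, so EBIT − I = £3,738,555.20.
DCL = total CM / (EBIT − I) = £16,340,755.20 / £3,738,555.20 = 4.3709.
EPS therefore changes by 4.3709 × (+7.7%) = +33.7%.

+33.7%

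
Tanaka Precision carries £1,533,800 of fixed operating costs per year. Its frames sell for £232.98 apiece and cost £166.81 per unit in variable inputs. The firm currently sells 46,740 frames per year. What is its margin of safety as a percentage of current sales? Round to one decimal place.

50.4%

Unit CM = price − variable cost = £232.98 − £166.81 = £66.17. Break-even units = £1,533,800 ÷ £66.17 = 23,179.69; break-even revenue = 23,179.69 × £232.98 = £5,400,403.87.
Current sales = 46,740 × £232.98 = £10,889,485.20.
Margin of safety = (£10,889,485.20 − £5,400,403.87) ÷ £10,889,485.20 = 50.4%.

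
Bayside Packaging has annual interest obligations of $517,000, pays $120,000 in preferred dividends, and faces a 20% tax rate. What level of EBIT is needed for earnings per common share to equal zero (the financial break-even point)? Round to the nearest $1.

Grossing the preferred dividend up to pre-tax terms: $120,000 / (1 − 0.20) = $150,000.00.
EPS = 0 when EBIT covers interest plus the pre-tax preferred burden: $517,000 + $150,000.00 = $667,000.00.

$667,000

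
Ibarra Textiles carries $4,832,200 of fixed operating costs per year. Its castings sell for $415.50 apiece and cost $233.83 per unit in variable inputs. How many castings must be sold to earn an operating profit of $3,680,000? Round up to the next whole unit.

46,856 castings

Unit CM = price − variable cost = $415.50 − $233.83 = $181.67.
Need Q such that Q × $181.67 − $4,832,200 = $3,680,000, i.e. Q = $8,512,200 / $181.67 = 46,855.29 → 46,856.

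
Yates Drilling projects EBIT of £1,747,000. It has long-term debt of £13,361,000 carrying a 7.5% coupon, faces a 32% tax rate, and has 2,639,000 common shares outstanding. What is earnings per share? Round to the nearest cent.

Interest = £1,002,075.00, so EBT = £1,747,000 − £1,002,075.00 = £744,925.00.
After tax at 32%: net income = £744,925.00 × 0.68 = £506,549.00.
EPS = £506,549.00 ÷ 2,639,000 = £0.19.

£0.19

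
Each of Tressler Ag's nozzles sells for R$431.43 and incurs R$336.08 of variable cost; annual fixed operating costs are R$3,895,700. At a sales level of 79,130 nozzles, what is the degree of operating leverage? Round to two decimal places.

Contribution at this volume is 79,130 × R$95.35 = R$7,545,045.50.
Subtracting fixed costs: EBIT = R$7,545,045.50 − R$3,895,700 = R$3,649,345.50.
Degree of operating leverage = R$7,545,045.50 / R$3,649,345.50 = 2.0675.

2.07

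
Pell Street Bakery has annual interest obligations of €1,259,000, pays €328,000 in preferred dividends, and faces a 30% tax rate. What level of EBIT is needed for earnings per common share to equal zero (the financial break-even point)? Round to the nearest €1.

Preferred dividends are paid after tax, so their pre-tax equivalent is €328,000 ÷ (1 − 0.30) = €468,571.43.
Financial break-even EBIT = interest + D_p ÷ (1 − t) = €1,259,000 + €468,571.43 = €1,727,571.43.

€1,727,571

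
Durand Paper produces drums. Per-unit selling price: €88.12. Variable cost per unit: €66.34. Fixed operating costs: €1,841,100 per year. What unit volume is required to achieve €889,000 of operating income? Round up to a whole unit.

Each unit contributes €88.12 − €66.34 = €21.78.
Required volume = (fixed costs + target profit) ÷ CM = (€1,841,100 + €889,000) ÷ €21.78 = 125,348.94, so 125,349 drums.

125,349 drums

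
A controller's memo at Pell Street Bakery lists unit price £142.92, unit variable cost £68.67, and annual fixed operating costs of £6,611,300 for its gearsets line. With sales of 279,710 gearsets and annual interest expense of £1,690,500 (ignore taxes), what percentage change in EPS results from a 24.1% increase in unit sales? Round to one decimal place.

+40.1%

Total contribution margin = 279,710 × £74.25 = £20,768,467.50.
EBIT = £20,768,467.50 − £6,611,300 = £14,157,167.50.
After interest of £1,690,500.00, pre-tax earnings = £12,466,667.50.
Degree of combined leverage = contribution ÷ (EBIT − I) = £20,768,467.50 ÷ £12,466,667.50 = 1.6659.
%ΔEPS = DCL × %ΔSales = 1.6659 × +24.1% = +40.1%.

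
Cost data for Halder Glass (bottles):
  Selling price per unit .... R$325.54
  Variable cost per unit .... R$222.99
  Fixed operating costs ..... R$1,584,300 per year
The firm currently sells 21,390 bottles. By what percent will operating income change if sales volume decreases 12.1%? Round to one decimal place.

-43.6%

Total contribution margin = 21,390 × R$102.55 = R$2,193,544.50.
EBIT = R$2,193,544.50 − R$1,584,300 = R$609,244.50.
DOL = contribution ÷ EBIT = R$2,193,544.50 ÷ R$609,244.50 = 3.6004.
%ΔEBIT = DOL × %ΔSales = 3.6004 × -12.1% = -43.6%.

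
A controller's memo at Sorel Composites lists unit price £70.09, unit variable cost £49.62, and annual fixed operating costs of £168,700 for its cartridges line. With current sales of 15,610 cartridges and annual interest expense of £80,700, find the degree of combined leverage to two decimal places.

Total contribution margin = 15,610 × £20.47 = £319,536.70.
Operating income = contribution − fixed costs = £319,536.70 − £168,700 = £150,836.70. Interest = £80,700.00, so EBIT − I = £70,136.70.
DCL = contribution ÷ (EBIT − I) = £319,536.70 ÷ £70,136.70 = 4.5559.

4.56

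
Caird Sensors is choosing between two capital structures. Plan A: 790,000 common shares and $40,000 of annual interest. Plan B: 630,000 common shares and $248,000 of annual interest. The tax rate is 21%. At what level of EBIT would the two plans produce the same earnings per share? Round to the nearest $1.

$1,067,000

At indifference, (EBIT − 40,000)(1 − t)/790,000 = (EBIT − 248,000)(1 − t)/630,000.
Cancelling (1 − t) and cross-multiplying: 630,000·(EBIT − 40,000) = 790,000·(EBIT − 248,000).
Solving, EBIT = (248,000·790,000 − 40,000·630,000) / (790,000 − 630,000) = 170,720,000,000 / 160,000 = 1,067,000.00.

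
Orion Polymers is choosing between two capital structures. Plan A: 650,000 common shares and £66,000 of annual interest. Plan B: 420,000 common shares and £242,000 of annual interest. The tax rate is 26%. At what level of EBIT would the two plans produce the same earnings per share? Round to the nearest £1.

£563,391

Set EPS_A = EPS_B: (EBIT − £66,000)(1 − 0.26) ÷ 650,000 = (EBIT − £242,000)(1 − 0.26) ÷ 420,000.
Cancelling (1 − t) and cross-multiplying: 420,000·(EBIT − 66,000) = 650,000·(EBIT − 242,000).
EBIT × (650,000 − 420,000) = 242,000 × 650,000 − 66,000 × 420,000 = 129,580,000,000, so EBIT = 129,580,000,000 ÷ 230,000 = 563,391.30.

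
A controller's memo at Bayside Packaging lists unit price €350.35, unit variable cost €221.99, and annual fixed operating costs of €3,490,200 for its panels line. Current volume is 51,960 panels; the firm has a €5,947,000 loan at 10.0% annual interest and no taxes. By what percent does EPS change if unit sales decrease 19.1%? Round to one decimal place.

-49.3%

Total contribution margin = 51,960 × €128.36 = €6,669,585.60.
EBIT = €6,669,585.60 − €3,490,200 = €3,179,385.60.
After interest of €594,700.00, pre-tax earnings = €2,584,685.60.
Degree of combined leverage = contribution ÷ (EBIT − I) = €6,669,585.60 ÷ €2,584,685.60 = 2.5804.
EPS therefore changes by 2.5804 × (-19.1%) = -49.3%.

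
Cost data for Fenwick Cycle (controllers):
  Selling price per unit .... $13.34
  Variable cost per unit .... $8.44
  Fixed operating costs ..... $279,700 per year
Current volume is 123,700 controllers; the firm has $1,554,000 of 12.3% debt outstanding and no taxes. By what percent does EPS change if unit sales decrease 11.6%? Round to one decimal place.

-52.0%

Total contribution margin = 123,700 × $4.90 = $606,130.00.
Subtracting fixed costs: EBIT = $606,130.00 − $279,700 = $326,430.00.
After interest of $191,142.00, pre-tax earnings = $135,288.00.
Degree of combined leverage = contribution ÷ (EBIT − I) = $606,130.00 ÷ $135,288.00 = 4.4803.
EPS therefore changes by 4.4803 × (-11.6%) = -52.0%.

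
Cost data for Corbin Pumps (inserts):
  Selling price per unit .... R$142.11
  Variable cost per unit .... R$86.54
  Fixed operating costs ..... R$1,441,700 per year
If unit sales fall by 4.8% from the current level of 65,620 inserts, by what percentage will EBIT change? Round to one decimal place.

-7.9%

At 65,620 units, contribution = 65,620 × R$55.57 = R$3,646,503.40.
EBIT = R$3,646,503.40 − R$1,441,700 = R$2,204,803.40.
So DOL = total CM / EBIT = R$3,646,503.40 / R$2,204,803.40 = 1.6539.
So EBIT moves 1.6539 × (-4.8%) = -7.9%.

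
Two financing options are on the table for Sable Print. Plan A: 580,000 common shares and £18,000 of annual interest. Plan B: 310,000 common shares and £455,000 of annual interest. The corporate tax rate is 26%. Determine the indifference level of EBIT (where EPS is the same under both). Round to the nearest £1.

£956,741

Set EPS_A = EPS_B: (EBIT − £18,000)(1 − 0.26) ÷ 580,000 = (EBIT − £455,000)(1 − 0.26) ÷ 310,000.
Cancelling (1 − t) and cross-multiplying: 310,000·(EBIT − 18,000) = 580,000·(EBIT − 455,000).
Solving, EBIT = (455,000·580,000 − 18,000·310,000) / (580,000 − 310,000) = 258,320,000,000 / 270,000 = 956,740.74.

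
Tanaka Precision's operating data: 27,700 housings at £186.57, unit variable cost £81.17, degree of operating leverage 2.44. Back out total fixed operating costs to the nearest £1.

£1,723,031

At 27,700 units, contribution = 27,700 × £105.40 = £2,919,580.00.
DOL = contribution / EBIT, so EBIT = £2,919,580.00 / 2.44 = £1,196,549.18.
And FC = contribution − EBIT = £2,919,580.00 − £1,196,549.18 = £1,723,031.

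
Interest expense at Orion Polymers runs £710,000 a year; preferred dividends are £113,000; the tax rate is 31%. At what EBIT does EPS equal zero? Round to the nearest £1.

£873,768

Grossing the preferred dividend up to pre-tax terms: £113,000 / (1 − 0.31) = £163,768.12.
Financial break-even EBIT = interest + D_p ÷ (1 − t) = £710,000 + £163,768.12 = £873,768.12.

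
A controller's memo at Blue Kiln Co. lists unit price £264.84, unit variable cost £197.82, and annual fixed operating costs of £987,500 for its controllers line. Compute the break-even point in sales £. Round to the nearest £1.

£3,902,261

CM per unit = £264.84 − £197.82 = £67.02; CM ratio = £67.02 / £264.84 = 0.2531.
Break-even sales = FC ÷ CM ratio = £987,500 × £264.84 / £67.02 = £3,902,261.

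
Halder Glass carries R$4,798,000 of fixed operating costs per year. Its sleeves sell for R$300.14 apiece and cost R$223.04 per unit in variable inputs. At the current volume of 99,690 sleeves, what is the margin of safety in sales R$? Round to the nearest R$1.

Contribution margin per unit = R$300.14 − R$223.04 = R$77.10. Break-even units = R$4,798,000 ÷ R$77.10 = 62,230.87; break-even revenue = 62,230.87 × R$300.14 = R$18,677,973.02.
Current sales = 99,690 × R$300.14 = R$29,920,956.60.
Margin of safety = R$29,920,956.60 − R$18,677,973.02 = R$11,242,984.

R$11,242,984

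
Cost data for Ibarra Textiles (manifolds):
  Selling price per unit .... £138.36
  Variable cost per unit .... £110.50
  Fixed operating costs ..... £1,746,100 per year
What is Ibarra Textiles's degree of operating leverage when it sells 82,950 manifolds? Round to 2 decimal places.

Contribution at this volume is 82,950 × £27.86 = £2,310,987.00.
Operating income = contribution − fixed costs = £2,310,987.00 − £1,746,100 = £564,887.00.
DOL = contribution ÷ EBIT = £2,310,987.00 ÷ £564,887.00 = 4.0911.

4.09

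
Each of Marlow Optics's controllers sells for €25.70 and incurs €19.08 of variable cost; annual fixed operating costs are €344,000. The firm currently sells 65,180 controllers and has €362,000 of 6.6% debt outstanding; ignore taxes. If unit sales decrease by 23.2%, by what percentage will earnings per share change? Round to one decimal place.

-157.4%

Contribution at this volume is 65,180 × €6.62 = €431,491.60.
Operating income = contribution − fixed costs = €431,491.60 − €344,000 = €87,491.60.
After interest of €23,892.00, pre-tax earnings = €63,599.60.
DCL = total CM / (EBIT − I) = €431,491.60 / €63,599.60 = 6.7845.
%ΔEPS = DCL × %ΔSales = 6.7845 × -23.2% = -157.4%.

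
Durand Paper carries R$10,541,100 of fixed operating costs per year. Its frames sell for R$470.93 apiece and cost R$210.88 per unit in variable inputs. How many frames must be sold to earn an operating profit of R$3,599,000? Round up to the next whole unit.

54,375 frames

Each unit contributes R$470.93 − R$210.88 = R$260.05.
Need Q such that Q × R$260.05 − R$10,541,100 = R$3,599,000, i.e. Q = R$14,140,100 / R$260.05 = 54,374.54 → 54,375.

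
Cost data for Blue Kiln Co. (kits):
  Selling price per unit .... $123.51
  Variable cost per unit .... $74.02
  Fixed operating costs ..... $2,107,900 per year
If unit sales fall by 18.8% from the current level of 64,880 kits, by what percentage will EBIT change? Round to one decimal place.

Contribution at this volume is 64,880 × $49.49 = $3,210,911.20.
Subtracting fixed costs: EBIT = $3,210,911.20 − $2,107,900 = $1,103,011.20.
So DOL = total CM / EBIT = $3,210,911.20 / $1,103,011.20 = 2.9110.
Operating income changes by 2.9110 × -18.8% = -54.7%.

-54.7%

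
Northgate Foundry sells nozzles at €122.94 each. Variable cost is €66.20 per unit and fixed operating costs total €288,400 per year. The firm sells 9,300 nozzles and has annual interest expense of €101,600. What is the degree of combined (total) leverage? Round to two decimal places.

At 9,300 units, contribution = 9,300 × €56.74 = €527,682.00.
Subtracting fixed costs: EBIT = €527,682.00 − €288,400 = €239,282.00. Interest = €101,600.00.
DOL = €527,682.00 ÷ €239,282.00 = 2.2053; DFL = €239,282.00 ÷ €137,682.00 = 1.7379.
Combined leverage = 2.2053 × 1.7379 = 3.8326.

3.83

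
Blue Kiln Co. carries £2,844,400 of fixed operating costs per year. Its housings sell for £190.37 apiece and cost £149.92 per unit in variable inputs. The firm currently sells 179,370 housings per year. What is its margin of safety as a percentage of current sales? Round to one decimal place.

Contribution margin per unit = £190.37 − £149.92 = £40.45. Break-even units = £2,844,400 ÷ £40.45 = 70,318.91; break-even revenue = 70,318.91 × £190.37 = £13,386,611.32.
Actual sales revenue = 179,370 × £190.37 = £34,146,666.90.
Margin of safety = (£34,146,666.90 − £13,386,611.32) ÷ £34,146,666.90 = 60.8%.

60.8%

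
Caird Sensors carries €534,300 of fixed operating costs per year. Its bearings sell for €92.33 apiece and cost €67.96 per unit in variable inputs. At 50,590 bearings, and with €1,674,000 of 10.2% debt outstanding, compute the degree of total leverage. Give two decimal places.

Contribution at this volume is 50,590 × €24.37 = €1,232,878.30.
EBIT = €1,232,878.30 − €534,300 = €698,578.30. Interest = €170,748.00.
DOL = €1,232,878.30 ÷ €698,578.30 = 1.7648; DFL = €698,578.30 ÷ €527,830.30 = 1.3235.
Combined leverage = 1.7648 × 1.3235 = 2.3357.

2.34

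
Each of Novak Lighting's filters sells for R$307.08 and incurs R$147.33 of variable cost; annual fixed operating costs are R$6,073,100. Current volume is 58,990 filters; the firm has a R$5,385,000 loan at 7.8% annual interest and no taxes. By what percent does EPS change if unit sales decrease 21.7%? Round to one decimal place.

-69.8%

Contribution at this volume is 58,990 × R$159.75 = R$9,423,652.50.
EBIT = R$9,423,652.50 − R$6,073,100 = R$3,350,552.50.
Interest = R$420,030.00, so EBIT − I = R$2,930,522.50.
DCL = total CM / (EBIT − I) = R$9,423,652.50 / R$2,930,522.50 = 3.2157.
EPS therefore changes by 3.2157 × (-21.7%) = -69.8%.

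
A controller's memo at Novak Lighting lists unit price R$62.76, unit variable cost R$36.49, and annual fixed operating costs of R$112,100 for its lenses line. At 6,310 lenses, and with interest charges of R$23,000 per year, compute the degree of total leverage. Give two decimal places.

5.41

At 6,310 units, contribution = 6,310 × R$26.27 = R$165,763.70.
EBIT = R$165,763.70 − R$112,100 = R$53,663.70. Interest = R$23,000.00.
DOL = R$165,763.70 ÷ R$53,663.70 = 3.0889; DFL = R$53,663.70 ÷ R$30,663.70 = 1.7501.
DCL = DOL × DFL = 3.0889 × 1.7501 = 5.4059.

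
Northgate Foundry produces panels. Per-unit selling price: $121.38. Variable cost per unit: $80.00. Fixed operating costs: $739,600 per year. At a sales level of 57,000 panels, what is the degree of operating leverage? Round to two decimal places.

1.46

At 57,000 units, contribution = 57,000 × $41.38 = $2,358,660.00.
EBIT = $2,358,660.00 − $739,600 = $1,619,060.00.
Degree of operating leverage = $2,358,660.00 / $1,619,060.00 = 1.4568.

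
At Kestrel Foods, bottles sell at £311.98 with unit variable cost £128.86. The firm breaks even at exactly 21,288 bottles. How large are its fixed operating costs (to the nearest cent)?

£3,898,258.56

Contribution margin per unit = £311.98 − £128.86 = £183.12.
Fixed costs = break-even units × CM = 21,288 × £183.12 = £3,898,258.56.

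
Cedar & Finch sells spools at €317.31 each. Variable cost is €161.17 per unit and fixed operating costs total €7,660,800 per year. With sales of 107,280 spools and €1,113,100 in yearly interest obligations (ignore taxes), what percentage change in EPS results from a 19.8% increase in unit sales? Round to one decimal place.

At 107,280 units, contribution = 107,280 × €156.14 = €16,750,699.20.
EBIT = €16,750,699.20 − €7,660,800 = €9,089,899.20.
Interest = €1,113,100.00, so EBIT − I = €7,976,799.20.
DCL = total CM / (EBIT − I) = €16,750,699.20 / €7,976,799.20 = 2.0999.
EPS therefore changes by 2.0999 × (+19.8%) = +41.6%.

+41.6%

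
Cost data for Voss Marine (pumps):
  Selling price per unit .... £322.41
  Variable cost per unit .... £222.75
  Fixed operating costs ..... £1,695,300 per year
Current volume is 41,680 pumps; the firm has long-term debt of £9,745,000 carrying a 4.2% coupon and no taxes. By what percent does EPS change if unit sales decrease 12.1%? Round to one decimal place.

Total contribution margin = 41,680 × £99.66 = £4,153,828.80.
EBIT = £4,153,828.80 − £1,695,300 = £2,458,528.80.
After interest of £409,290.00, pre-tax earnings = £2,049,238.80.
Degree of combined leverage = contribution ÷ (EBIT − I) = £4,153,828.80 ÷ £2,049,238.80 = 2.0270.
%ΔEPS = DCL × %ΔSales = 2.0270 × -12.1% = -24.5%.

-24.5%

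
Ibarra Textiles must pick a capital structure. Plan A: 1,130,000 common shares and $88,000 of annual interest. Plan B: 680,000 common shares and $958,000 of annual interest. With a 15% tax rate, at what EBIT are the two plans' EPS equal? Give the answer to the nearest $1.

At indifference, (EBIT − 88,000)(1 − t)/1,130,000 = (EBIT − 958,000)(1 − t)/680,000.
Cancelling (1 − t) and cross-multiplying: 680,000·(EBIT − 88,000) = 1,130,000·(EBIT − 958,000).
EBIT × (1,130,000 − 680,000) = 958,000 × 1,130,000 − 88,000 × 680,000 = 1,022,700,000,000, so EBIT = 1,022,700,000,000 ÷ 450,000 = 2,272,666.67.

$2,272,667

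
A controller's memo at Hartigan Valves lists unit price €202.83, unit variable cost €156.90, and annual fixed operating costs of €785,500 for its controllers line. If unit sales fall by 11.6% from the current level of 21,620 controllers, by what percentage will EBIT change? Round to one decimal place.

Contribution at this volume is 21,620 × €45.93 = €993,006.60.
EBIT = €993,006.60 − €785,500 = €207,506.60.
DOL = contribution ÷ EBIT = €993,006.60 ÷ €207,506.60 = 4.7854.
So EBIT moves 4.7854 × (-11.6%) = -55.5%.

-55.5%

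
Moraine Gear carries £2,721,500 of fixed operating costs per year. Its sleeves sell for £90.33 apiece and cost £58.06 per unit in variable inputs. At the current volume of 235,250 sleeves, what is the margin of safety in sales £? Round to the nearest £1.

Unit CM = price − variable cost = £90.33 − £58.06 = £32.27. Break-even units = £2,721,500 ÷ £32.27 = 84,335.30; break-even revenue = 84,335.30 × £90.33 = £7,618,007.28.
Current sales = 235,250 × £90.33 = £21,250,132.50.
Margin of safety = £21,250,132.50 − £7,618,007.28 = £13,632,125.

£13,632,125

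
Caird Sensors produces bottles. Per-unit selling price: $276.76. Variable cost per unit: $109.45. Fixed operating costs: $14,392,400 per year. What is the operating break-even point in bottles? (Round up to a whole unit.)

Unit CM = price − variable cost = $276.76 − $109.45 = $167.31.
Units to break even: $14,392,400 ÷ $167.31 = 86,022.35, rounded up to 86,023.

86,023 bottles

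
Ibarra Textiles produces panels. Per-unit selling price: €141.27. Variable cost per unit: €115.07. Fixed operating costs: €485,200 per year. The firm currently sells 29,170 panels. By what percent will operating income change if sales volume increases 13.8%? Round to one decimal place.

+37.8%

Total contribution margin = 29,170 × €26.20 = €764,254.00.
EBIT = €764,254.00 − €485,200 = €279,054.00.
So DOL = total CM / EBIT = €764,254.00 / €279,054.00 = 2.7387.
Operating income changes by 2.7387 × +13.8% = +37.8%.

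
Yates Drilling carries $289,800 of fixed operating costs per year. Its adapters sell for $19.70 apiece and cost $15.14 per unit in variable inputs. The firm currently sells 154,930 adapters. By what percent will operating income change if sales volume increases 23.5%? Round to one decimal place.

+39.8%

Contribution at this volume is 154,930 × $4.56 = $706,480.80.
Subtracting fixed costs: EBIT = $706,480.80 − $289,800 = $416,680.80.
So DOL = total CM / EBIT = $706,480.80 / $416,680.80 = 1.6955.
So EBIT moves 1.6955 × (+23.5%) = +39.8%.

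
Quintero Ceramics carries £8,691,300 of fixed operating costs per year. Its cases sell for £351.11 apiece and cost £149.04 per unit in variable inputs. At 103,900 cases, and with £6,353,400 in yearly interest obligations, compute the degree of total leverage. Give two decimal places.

3.53

At 103,900 units, contribution = 103,900 × £202.07 = £20,995,073.00.
EBIT = £20,995,073.00 − £8,691,300 = £12,303,773.00. Interest = £6,353,400.00, so EBIT − I = £5,950,373.00.
Degree of total leverage = total CM / (EBIT − interest) = £20,995,073.00 / £5,950,373.00 = 3.5284.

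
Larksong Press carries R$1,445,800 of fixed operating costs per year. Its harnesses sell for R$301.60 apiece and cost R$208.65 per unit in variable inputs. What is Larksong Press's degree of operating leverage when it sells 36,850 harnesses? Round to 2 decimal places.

1.73

At 36,850 units, contribution = 36,850 × R$92.95 = R$3,425,207.50.
Subtracting fixed costs: EBIT = R$3,425,207.50 − R$1,445,800 = R$1,979,407.50.
Degree of operating leverage = R$3,425,207.50 / R$1,979,407.50 = 1.7304.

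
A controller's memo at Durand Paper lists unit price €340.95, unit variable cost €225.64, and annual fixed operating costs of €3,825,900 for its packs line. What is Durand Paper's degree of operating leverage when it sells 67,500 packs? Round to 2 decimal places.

1.97

Total contribution margin = 67,500 × €115.31 = €7,783,425.00.
EBIT = €7,783,425.00 − €3,825,900 = €3,957,525.00.
Degree of operating leverage = €7,783,425.00 / €3,957,525.00 = 1.9667.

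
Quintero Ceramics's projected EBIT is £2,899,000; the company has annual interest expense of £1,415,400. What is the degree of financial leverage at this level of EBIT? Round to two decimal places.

1.95

Interest = £1,415,400.00.
DFL = EBIT ÷ (EBIT − I) = £2,899,000 ÷ (£2,899,000 − £1,415,400.00) = £2,899,000 ÷ £1,483,600.00 = 1.9540.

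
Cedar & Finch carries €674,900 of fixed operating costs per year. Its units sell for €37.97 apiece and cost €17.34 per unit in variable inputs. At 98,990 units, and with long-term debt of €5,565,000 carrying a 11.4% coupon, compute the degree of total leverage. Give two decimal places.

2.79

Contribution at this volume is 98,990 × €20.63 = €2,042,163.70.
Subtracting fixed costs: EBIT = €2,042,163.70 − €674,900 = €1,367,263.70. Interest = €634,410.00, so EBIT − I = €732,853.70.
DCL = contribution ÷ (EBIT − I) = €2,042,163.70 ÷ €732,853.70 = 2.7866.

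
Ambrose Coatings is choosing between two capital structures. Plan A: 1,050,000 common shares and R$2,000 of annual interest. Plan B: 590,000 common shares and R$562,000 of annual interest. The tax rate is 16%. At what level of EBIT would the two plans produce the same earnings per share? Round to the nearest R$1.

R$1,280,261

At indifference, (EBIT − 2,000)(1 − t)/1,050,000 = (EBIT − 562,000)(1 − t)/590,000.
The (1 − t) factor cancels: (EBIT − 2,000) × 590,000 = (EBIT − 562,000) × 1,050,000.
EBIT × (1,050,000 − 590,000) = 562,000 × 1,050,000 − 2,000 × 590,000 = 588,920,000,000, so EBIT = 588,920,000,000 ÷ 460,000 = 1,280,260.87.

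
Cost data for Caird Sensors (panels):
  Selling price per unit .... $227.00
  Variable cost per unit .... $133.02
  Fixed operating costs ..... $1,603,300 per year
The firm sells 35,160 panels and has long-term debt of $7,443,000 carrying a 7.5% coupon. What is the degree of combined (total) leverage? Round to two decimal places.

At 35,160 units, contribution = 35,160 × $93.98 = $3,304,336.80.
EBIT = $3,304,336.80 − $1,603,300 = $1,701,036.80. Interest = $558,225.00, so EBIT − I = $1,142,811.80.
Degree of total leverage = total CM / (EBIT − interest) = $3,304,336.80 / $1,142,811.80 = 2.8914.

2.89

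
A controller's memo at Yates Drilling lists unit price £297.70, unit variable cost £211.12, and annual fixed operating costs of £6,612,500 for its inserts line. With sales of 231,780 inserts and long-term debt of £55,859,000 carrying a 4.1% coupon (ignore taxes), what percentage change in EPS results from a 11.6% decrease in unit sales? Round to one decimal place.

-20.8%

Total contribution margin = 231,780 × £86.58 = £20,067,512.40.
Operating income = contribution − fixed costs = £20,067,512.40 − £6,612,500 = £13,455,012.40.
After interest of £2,290,219.00, pre-tax earnings = £11,164,793.40.
Degree of combined leverage = contribution ÷ (EBIT − I) = £20,067,512.40 ÷ £11,164,793.40 = 1.7974.
EPS therefore changes by 1.7974 × (-11.6%) = -20.8%.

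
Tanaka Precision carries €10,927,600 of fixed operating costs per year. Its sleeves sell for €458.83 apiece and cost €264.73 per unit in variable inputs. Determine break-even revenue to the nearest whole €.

Contribution margin per unit = €458.83 − €264.73 = €194.10, a CM ratio of €194.10 ÷ €458.83 = 0.4230.
Break-even sales = FC ÷ CM ratio = €10,927,600 × €458.83 / €194.10 = €25,831,585.

€25,831,585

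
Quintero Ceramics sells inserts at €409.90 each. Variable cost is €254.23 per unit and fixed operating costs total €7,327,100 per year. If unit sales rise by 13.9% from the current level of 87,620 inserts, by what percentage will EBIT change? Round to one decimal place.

Contribution at this volume is 87,620 × €155.67 = €13,639,805.40.
Subtracting fixed costs: EBIT = €13,639,805.40 − €7,327,100 = €6,312,705.40.
So DOL = total CM / EBIT = €13,639,805.40 / €6,312,705.40 = 2.1607.
%ΔEBIT = DOL × %ΔSales = 2.1607 × +13.9% = +30.0%.

+30.0%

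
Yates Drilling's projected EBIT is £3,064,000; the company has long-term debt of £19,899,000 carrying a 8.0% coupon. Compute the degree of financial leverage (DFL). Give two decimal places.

2.08

Annual interest charges come to £1,591,920.00.
Degree of financial leverage = EBIT / (EBIT − interest) = £3,064,000 / £1,472,080.00 = 2.0814.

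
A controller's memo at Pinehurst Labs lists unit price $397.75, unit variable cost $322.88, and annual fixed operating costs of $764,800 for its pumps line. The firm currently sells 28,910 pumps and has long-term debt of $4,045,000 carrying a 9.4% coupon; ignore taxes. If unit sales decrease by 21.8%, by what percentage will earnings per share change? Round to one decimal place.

-46.3%

Contribution at this volume is 28,910 × $74.87 = $2,164,491.70.
Subtracting fixed costs: EBIT = $2,164,491.70 − $764,800 = $1,399,691.70.
Interest = $380,230.00, so EBIT − I = $1,019,461.70.
Degree of combined leverage = contribution ÷ (EBIT − I) = $2,164,491.70 ÷ $1,019,461.70 = 2.1232.
EPS therefore changes by 2.1232 × (-21.8%) = -46.3%.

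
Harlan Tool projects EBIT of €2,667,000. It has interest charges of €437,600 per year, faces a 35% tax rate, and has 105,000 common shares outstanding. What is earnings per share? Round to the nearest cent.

Pre-tax income = €2,667,000 − €437,600.00 = €2,229,400.00.
After tax at 35%: net income = €2,229,400.00 × 0.65 = €1,449,110.00.
EPS = €1,449,110.00 ÷ 105,000 = €13.80.

€13.80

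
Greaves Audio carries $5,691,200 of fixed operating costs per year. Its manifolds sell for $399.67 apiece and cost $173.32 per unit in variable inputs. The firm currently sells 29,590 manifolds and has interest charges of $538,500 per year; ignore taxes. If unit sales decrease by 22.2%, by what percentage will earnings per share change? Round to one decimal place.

At 29,590 units, contribution = 29,590 × $226.35 = $6,697,696.50.
Operating income = contribution − fixed costs = $6,697,696.50 − $5,691,200 = $1,006,496.50.
After interest of $538,500.00, pre-tax earnings = $467,996.50.
DCL = total CM / (EBIT − I) = $6,697,696.50 / $467,996.50 = 14.3114.
EPS therefore changes by 14.3114 × (-22.2%) = -317.7%.

-317.7%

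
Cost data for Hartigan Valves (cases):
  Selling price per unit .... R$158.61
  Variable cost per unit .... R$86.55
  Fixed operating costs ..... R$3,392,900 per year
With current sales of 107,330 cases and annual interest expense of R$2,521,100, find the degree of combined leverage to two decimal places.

4.25

At 107,330 units, contribution = 107,330 × R$72.06 = R$7,734,199.80.
Subtracting fixed costs: EBIT = R$7,734,199.80 − R$3,392,900 = R$4,341,299.80. Interest = R$2,521,100.00.
DOL = R$7,734,199.80 ÷ R$4,341,299.80 = 1.7815; DFL = R$4,341,299.80 ÷ R$1,820,199.80 = 2.3851.
DCL = DOL × DFL = 1.7815 × 2.3851 = 4.2491.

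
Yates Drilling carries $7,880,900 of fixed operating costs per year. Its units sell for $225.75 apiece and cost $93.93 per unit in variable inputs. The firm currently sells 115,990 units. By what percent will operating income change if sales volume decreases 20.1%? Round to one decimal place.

Total contribution margin = 115,990 × $131.82 = $15,289,801.80.
EBIT = $15,289,801.80 − $7,880,900 = $7,408,901.80.
DOL = contribution ÷ EBIT = $15,289,801.80 ÷ $7,408,901.80 = 2.0637.
So EBIT moves 2.0637 × (-20.1%) = -41.5%.

-41.5%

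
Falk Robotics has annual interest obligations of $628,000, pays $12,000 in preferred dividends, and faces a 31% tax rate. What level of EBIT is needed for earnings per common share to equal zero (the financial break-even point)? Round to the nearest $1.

Grossing the preferred dividend up to pre-tax terms: $12,000 / (1 − 0.31) = $17,391.30.
EPS = 0 when EBIT covers interest plus the pre-tax preferred burden: $628,000 + $17,391.30 = $645,391.30.

$645,391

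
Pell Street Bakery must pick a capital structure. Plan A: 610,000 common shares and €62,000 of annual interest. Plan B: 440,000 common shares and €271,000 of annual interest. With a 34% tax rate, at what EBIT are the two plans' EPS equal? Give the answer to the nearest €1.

€811,941

Set EPS_A = EPS_B: (EBIT − €62,000)(1 − 0.34) ÷ 610,000 = (EBIT − €271,000)(1 − 0.34) ÷ 440,000.
Cancelling (1 − t) and cross-multiplying: 440,000·(EBIT − 62,000) = 610,000·(EBIT − 271,000).
EBIT × (610,000 − 440,000) = 271,000 × 610,000 − 62,000 × 440,000 = 138,030,000,000, so EBIT = 138,030,000,000 ÷ 170,000 = 811,941.18.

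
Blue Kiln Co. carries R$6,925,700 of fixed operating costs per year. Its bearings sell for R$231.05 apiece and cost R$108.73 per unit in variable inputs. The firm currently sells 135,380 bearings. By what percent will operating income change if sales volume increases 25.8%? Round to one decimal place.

Total contribution margin = 135,380 × R$122.32 = R$16,559,681.60.
Subtracting fixed costs: EBIT = R$16,559,681.60 − R$6,925,700 = R$9,633,981.60.
Degree of operating leverage = R$16,559,681.60 / R$9,633,981.60 = 1.7189.
Operating income changes by 1.7189 × +25.8% = +44.3%.

+44.3%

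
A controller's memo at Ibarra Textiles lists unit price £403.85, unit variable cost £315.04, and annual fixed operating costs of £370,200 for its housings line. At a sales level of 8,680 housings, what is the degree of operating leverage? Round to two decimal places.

Total contribution margin = 8,680 × £88.81 = £770,870.80.
Subtracting fixed costs: EBIT = £770,870.80 − £370,200 = £400,670.80.
Degree of operating leverage = £770,870.80 / £400,670.80 = 1.9240.

1.92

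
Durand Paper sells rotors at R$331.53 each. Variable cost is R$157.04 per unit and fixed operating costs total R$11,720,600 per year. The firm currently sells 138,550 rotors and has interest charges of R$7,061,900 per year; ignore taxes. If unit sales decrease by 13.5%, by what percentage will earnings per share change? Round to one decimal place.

-60.5%

Total contribution margin = 138,550 × R$174.49 = R$24,175,589.50.
Subtracting fixed costs: EBIT = R$24,175,589.50 − R$11,720,600 = R$12,454,989.50.
Interest = R$7,061,900.00, so EBIT − I = R$5,393,089.50.
DCL = total CM / (EBIT − I) = R$24,175,589.50 / R$5,393,089.50 = 4.4827.
%ΔEPS = DCL × %ΔSales = 4.4827 × -13.5% = -60.5%.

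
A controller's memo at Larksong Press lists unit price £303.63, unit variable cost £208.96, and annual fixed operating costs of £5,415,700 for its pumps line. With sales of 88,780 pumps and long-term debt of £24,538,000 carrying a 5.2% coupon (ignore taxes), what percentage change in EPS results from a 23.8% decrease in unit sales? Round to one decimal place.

-116.8%

At 88,780 units, contribution = 88,780 × £94.67 = £8,404,802.60.
Subtracting fixed costs: EBIT = £8,404,802.60 − £5,415,700 = £2,989,102.60.
After interest of £1,275,976.00, pre-tax earnings = £1,713,126.60.
DCL = total CM / (EBIT − I) = £8,404,802.60 / £1,713,126.60 = 4.9061.
EPS therefore changes by 4.9061 × (-23.8%) = -116.8%.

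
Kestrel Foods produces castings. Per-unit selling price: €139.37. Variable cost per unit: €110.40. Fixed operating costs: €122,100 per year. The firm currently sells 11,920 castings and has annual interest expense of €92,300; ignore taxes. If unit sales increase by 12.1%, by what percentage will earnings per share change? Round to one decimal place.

At 11,920 units, contribution = 11,920 × €28.97 = €345,322.40.
EBIT = €345,322.40 − €122,100 = €223,222.40.
Interest = €92,300.00, so EBIT − I = €130,922.40.
DCL = total CM / (EBIT − I) = €345,322.40 / €130,922.40 = 2.6376.
EPS therefore changes by 2.6376 × (+12.1%) = +31.9%.

+31.9%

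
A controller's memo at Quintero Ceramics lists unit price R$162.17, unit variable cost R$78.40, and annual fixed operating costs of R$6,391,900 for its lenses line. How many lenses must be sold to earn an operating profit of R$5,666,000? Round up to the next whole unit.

Each unit contributes R$162.17 − R$78.40 = R$83.77.
Units = (FC + target) / CM = (R$6,391,900 + R$5,666,000) / R$83.77 = 143,940.55, so 143,941 lenses.

143,941 lenses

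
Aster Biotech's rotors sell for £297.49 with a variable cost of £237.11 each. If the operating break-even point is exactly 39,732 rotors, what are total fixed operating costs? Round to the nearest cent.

£2,399,018.16

Contribution margin per unit = £297.49 − £237.11 = £60.38.
Fixed costs = break-even units × CM = 39,732 × £60.38 = £2,399,018.16.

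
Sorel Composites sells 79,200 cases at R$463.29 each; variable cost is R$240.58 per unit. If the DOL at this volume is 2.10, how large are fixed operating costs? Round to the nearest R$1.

Contribution at this volume is 79,200 × R$222.71 = R$17,638,632.00.
DOL = contribution / EBIT, so EBIT = R$17,638,632.00 / 2.10 = R$8,399,348.57.
Fixed costs = CM − EBIT = R$17,638,632.00 − R$8,399,348.57 = R$9,239,283.

R$9,239,283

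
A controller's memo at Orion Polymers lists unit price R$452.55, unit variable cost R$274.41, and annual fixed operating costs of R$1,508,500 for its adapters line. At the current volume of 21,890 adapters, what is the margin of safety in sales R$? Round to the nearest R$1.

R$6,074,099

Contribution margin per unit = R$452.55 − R$274.41 = R$178.14. Break-even units = R$1,508,500 ÷ R$178.14 = 8,468.06; break-even revenue = 8,468.06 × R$452.55 = R$3,832,220.02.
Current sales = 21,890 × R$452.55 = R$9,906,319.50.
Margin of safety = R$9,906,319.50 − R$3,832,220.02 = R$6,074,099.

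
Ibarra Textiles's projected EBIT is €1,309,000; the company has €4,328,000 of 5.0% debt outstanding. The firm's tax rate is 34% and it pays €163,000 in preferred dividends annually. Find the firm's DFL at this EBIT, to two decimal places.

1.55

Interest = €216,400.00.
Preferred dividends grossed up pre-tax: €163,000 / (1 − 0.34) = €246,969.70.
DFL = EBIT ÷ [EBIT − I − D_p/(1−t)] = €1,309,000 ÷ [€1,309,000 − €216,400.00 − €246,969.70] = €1,309,000 ÷ €845,630.30 = 1.5480.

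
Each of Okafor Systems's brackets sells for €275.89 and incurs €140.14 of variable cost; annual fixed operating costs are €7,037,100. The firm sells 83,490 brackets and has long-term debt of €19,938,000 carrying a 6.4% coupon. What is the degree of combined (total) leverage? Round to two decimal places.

3.75

At 83,490 units, contribution = 83,490 × €135.75 = €11,333,767.50.
Operating income = contribution − fixed costs = €11,333,767.50 − €7,037,100 = €4,296,667.50. Interest = €1,276,032.00, so EBIT − I = €3,020,635.50.
DCL = contribution ÷ (EBIT − I) = €11,333,767.50 ÷ €3,020,635.50 = 3.7521.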